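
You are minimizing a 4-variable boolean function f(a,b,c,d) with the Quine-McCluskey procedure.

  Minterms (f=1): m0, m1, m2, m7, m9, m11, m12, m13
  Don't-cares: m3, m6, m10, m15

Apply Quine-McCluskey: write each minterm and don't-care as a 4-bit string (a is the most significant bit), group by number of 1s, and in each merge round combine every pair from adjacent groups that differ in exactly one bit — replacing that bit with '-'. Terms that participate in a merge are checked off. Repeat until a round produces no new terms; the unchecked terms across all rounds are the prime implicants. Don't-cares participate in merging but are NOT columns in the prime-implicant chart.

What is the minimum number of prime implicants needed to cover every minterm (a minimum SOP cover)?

4

[col 0] 0000*, 0001*, 0010*, 0011*, 0110*, 0111*, 1001*, 1010*, 1011*, 1100*, 1101*, 1111*
[col 1] -001*, -010*, -011*, -111*, 0-10*, 0-11*, 00-0*, 00-1*, 000-*, 001-*, 011-*, 1-01*, 1-11*, 10-1*, 101-*, 11-1*, 110-
[col 2] --11, -0-1, -01-, 0-1-, 00--, 1--1
Prime implicants: --11, -0-1, -01-, 0-1-, 00--, 1--1, 110-
PI chart (minterm → PIs covering it):
  0 | 00--  (sole → essential)
  1 | -0-1,00--
  2 | -01-,0-1-,00--
  7 | --11,0-1-
  9 | -0-1,1--1
  11 | --11,-0-1,-01-,1--1
  12 | 110-  (sole → essential)
  13 | 1--1,110-
Essential prime implicants: 00--, 110-
Petrick residual → --11, -0-1
Minimum SOP uses 4 PIs: cd + b'd + a'b' + abc'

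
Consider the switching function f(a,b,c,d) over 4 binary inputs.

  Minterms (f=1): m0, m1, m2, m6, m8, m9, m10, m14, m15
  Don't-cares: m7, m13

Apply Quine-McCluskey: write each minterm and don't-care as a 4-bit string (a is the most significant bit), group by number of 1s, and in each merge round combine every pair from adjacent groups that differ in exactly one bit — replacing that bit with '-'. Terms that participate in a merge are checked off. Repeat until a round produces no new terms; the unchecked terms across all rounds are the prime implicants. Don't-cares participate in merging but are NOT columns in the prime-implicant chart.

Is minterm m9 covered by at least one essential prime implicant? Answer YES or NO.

YES

size-2^0 implicants → 0000(✓)  0001(✓)  0010(✓)  0110(✓)  0111(✓)  1000(✓)  1001(✓)  1010(✓)  1101(✓)  1110(✓)  1111(✓)
size-2^1 implicants → -000(✓)  -001(✓)  -010(✓)  -110(✓)  -111(✓)  0-10(✓)  00-0(✓)  000-(✓)  011-(✓)  1-01  1-10(✓)  10-0(✓)  100-(✓)  11-1  111-(✓)
size-2^2 implicants → --10  -0-0  -00-  -11-
Unchecked terms (primes): --10, -0-0, -00-, -11-, 1-01, 11-1
Minterm coverage:
  m0 ⊆ -0-0,-00-
  m1 ⊆ -00- [E]
  m2 ⊆ --10,-0-0
  m6 ⊆ --10,-11-
  m8 ⊆ -0-0,-00-
  m9 ⊆ -00-,1-01
  m10 ⊆ --10,-0-0
  m14 ⊆ --10,-11-
  m15 ⊆ -11-,11-1
E = {-00-}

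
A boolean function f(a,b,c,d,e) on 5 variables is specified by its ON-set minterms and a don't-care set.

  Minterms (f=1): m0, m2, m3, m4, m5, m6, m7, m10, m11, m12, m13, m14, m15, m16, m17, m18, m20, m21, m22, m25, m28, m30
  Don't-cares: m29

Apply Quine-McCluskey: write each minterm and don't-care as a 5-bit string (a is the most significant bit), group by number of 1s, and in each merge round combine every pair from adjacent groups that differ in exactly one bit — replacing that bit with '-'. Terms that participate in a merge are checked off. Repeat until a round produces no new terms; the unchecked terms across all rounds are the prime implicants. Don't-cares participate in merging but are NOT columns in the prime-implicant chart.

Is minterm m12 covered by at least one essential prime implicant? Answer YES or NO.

[col 0] 00000*, 00010*, 00011*, 00100*, 00101*, 00110*, 00111*, 01010*, 01011*, 01100*, 01101*, 01110*, 01111*, 10000*, 10001*, 10010*, 10100*, 10101*, 10110*, 11001*, 11100*, 11101*, 11110*
[col 1] -0000*, -0010*, -0100*, -0101*, -0110*, -1100*, -1101*, -1110*, 0-010*, 0-011*, 0-100*, 0-101*, 0-110*, 0-111*, 00-00*, 00-10*, 00-11*, 000-0*, 0001-*, 001-0*, 001-1*, 0010-*, 0011-*, 01-10*, 01-11*, 0101-*, 011-0*, 011-1*, 0110-*, 0111-*, 1-001*, 1-100*, 1-101*, 1-110*, 10-00*, 10-01*, 10-10*, 100-0*, 1000-*, 101-0*, 1010-*, 11-01*, 111-0*, 1110-*
[col 2] --100*, --101*, --110*, -0-00*, -0-10*, -00-0*, -01-0*, -010-*, -11-0*, -110-*, 0--10*, 0--11*, 0-01-*, 0-1-0*, 0-1-1*, 0-10-*, 0-11-*, 00--0*, 00-1-*, 001--*, 01-1-*, 011--*, 1--01, 1-1-0*, 1-10-*, 10--0*, 10-0-
[col 3] --1-0, --10-, -0--0, 0--1-, 0-1--
Prime implicants: --1-0, --10-, -0--0, 0--1-, 0-1--, 1--01, 10-0-
PI chart (minterm → PIs covering it):
  0 | -0--0  (sole → essential)
  2 | -0--0,0--1-
  3 | 0--1-  (sole → essential)
  4 | --1-0,--10-,-0--0,0-1--
  5 | --10-,0-1--
  6 | --1-0,-0--0,0--1-,0-1--
  7 | 0--1-,0-1--
  10 | 0--1-  (sole → essential)
  11 | 0--1-  (sole → essential)
  12 | --1-0,--10-,0-1--
  13 | --10-,0-1--
  14 | --1-0,0--1-,0-1--
  15 | 0--1-,0-1--
  16 | -0--0,10-0-
  17 | 1--01,10-0-
  18 | -0--0  (sole → essential)
  20 | --1-0,--10-,-0--0,10-0-
  21 | --10-,1--01,10-0-
  22 | --1-0,-0--0
  25 | 1--01  (sole → essential)
  28 | --1-0,--10-
  30 | --1-0  (sole → essential)
Essential prime implicants: --1-0, -0--0, 0--1-, 1--01

YES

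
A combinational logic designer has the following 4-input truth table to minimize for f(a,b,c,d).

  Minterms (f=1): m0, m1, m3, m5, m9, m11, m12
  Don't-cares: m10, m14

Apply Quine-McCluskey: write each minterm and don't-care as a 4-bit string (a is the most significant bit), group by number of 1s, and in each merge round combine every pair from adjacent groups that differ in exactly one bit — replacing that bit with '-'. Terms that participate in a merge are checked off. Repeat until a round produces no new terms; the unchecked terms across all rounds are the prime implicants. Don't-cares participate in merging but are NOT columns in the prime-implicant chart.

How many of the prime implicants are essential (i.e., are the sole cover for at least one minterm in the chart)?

4

size-2^0 implicants → 0000(✓)  0001(✓)  0011(✓)  0101(✓)  1001(✓)  1010(✓)  1011(✓)  1100(✓)  1110(✓)
size-2^1 implicants → -001(✓)  -011(✓)  0-01  00-1(✓)  000-  1-10  10-1(✓)  101-  11-0
size-2^2 implicants → -0-1
Unchecked terms (primes): -0-1, 0-01, 000-, 1-10, 101-, 11-0
Minterm coverage:
  m0 ⊆ 000- [E]
  m1 ⊆ -0-1,0-01,000-
  m3 ⊆ -0-1 [E]
  m5 ⊆ 0-01 [E]
  m9 ⊆ -0-1 [E]
  m11 ⊆ -0-1,101-
  m12 ⊆ 11-0 [E]
E = {-0-1, 0-01, 000-, 11-0}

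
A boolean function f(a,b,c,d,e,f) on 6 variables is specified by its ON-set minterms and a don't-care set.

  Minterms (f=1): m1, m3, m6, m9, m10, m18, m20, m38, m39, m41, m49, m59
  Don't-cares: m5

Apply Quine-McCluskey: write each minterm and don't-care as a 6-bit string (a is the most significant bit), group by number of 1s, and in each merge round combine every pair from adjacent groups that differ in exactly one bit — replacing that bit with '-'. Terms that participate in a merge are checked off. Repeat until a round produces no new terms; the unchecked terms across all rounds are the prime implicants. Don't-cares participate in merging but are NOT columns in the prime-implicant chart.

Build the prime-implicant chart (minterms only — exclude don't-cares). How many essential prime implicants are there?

Round 0: 000001✓ 000011✓ 000101✓ 000110✓ 001001✓ 001010 010010 010100 100110✓ 100111✓ 101001✓ 110001 111011
Round 1: -00110 -01001 00-001 000-01 0000-1 10011-
PIs = {-00110, -01001, 00-001, 000-01, 0000-1, 001010, 010010, 010100, 10011-, 110001, 111011}
Coverage chart:
  m1: 00-001,000-01,0000-1
  m3: 0000-1 ←essential
  m6: -00110 ←essential
  m9: -01001,00-001
  m10: 001010 ←essential
  m18: 010010 ←essential
  m20: 010100 ←essential
  m38: -00110,10011-
  m39: 10011- ←essential
  m41: -01001 ←essential
  m49: 110001 ←essential
  m59: 111011 ←essential
Essential: -00110, -01001, 0000-1, 001010, 010010, 010100, 10011-, 110001, 111011

9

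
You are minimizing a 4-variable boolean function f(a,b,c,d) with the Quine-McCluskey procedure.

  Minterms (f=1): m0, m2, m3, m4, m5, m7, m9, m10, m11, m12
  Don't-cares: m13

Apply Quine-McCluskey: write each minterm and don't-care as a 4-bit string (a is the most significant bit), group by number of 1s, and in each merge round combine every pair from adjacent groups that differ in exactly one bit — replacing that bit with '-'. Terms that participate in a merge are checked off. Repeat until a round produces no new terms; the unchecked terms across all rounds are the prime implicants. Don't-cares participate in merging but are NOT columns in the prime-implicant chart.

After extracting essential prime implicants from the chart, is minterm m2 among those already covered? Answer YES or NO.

YES

Round 0: 0000✓ 0010✓ 0011✓ 0100✓ 0101✓ 0111✓ 1001✓ 1010✓ 1011✓ 1100✓ 1101✓
Round 1: -010✓ -011✓ -100✓ -101✓ 0-00 0-11 00-0 001-✓ 01-1 010-✓ 1-01 10-1 101-✓ 110-✓
Round 2: -01- -10-
PIs = {-01-, -10-, 0-00, 0-11, 00-0, 01-1, 1-01, 10-1}
Coverage chart:
  m0: 0-00,00-0
  m2: -01-,00-0
  m3: -01-,0-11
  m4: -10-,0-00
  m5: -10-,01-1
  m7: 0-11,01-1
  m9: 1-01,10-1
  m10: -01- ←essential
  m11: -01-,10-1
  m12: -10- ←essential
Essential: -01-, -10-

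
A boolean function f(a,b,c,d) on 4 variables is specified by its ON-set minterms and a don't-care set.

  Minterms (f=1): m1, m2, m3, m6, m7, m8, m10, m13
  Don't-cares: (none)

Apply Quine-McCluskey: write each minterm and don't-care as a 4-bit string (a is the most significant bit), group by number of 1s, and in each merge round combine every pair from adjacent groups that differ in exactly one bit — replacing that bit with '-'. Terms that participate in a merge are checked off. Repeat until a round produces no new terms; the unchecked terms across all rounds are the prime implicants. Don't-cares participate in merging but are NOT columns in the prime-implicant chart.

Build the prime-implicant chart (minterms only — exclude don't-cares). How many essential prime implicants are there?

4

Round 0: 0001✓ 0010✓ 0011✓ 0110✓ 0111✓ 1000✓ 1010✓ 1101
Round 1: -010 0-10✓ 0-11✓ 00-1 001-✓ 011-✓ 10-0
Round 2: 0-1-
PIs = {-010, 0-1-, 00-1, 10-0, 1101}
Coverage chart:
  m1: 00-1 ←essential
  m2: -010,0-1-
  m3: 0-1-,00-1
  m6: 0-1- ←essential
  m7: 0-1- ←essential
  m8: 10-0 ←essential
  m10: -010,10-0
  m13: 1101 ←essential
Essential: 0-1-, 00-1, 10-0, 1101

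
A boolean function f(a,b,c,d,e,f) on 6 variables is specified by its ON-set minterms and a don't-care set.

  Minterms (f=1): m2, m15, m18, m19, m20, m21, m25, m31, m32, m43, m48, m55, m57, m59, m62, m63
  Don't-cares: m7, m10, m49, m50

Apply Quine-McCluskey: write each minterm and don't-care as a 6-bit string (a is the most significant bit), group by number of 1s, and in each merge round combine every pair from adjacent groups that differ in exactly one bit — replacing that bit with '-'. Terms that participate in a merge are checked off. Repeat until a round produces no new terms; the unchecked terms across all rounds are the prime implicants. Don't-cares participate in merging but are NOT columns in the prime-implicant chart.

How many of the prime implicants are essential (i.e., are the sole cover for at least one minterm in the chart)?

Round 0: 000010✓ 000111✓ 001010✓ 001111✓ 010010✓ 010011✓ 010100✓ 010101✓ 011001✓ 011111✓ 100000✓ 101011✓ 110000✓ 110001✓ 110010✓ 110111✓ 111001✓ 111011✓ 111110✓ 111111✓
Round 1: -10010 -11001 -11111 0-0010 0-1111 00-010 00-111 01001- 01010- 1-0000 1-1011 11-001 11-111 1100-0 11000- 111-11 1110-1 11111-
PIs = {-10010, -11001, -11111, 0-0010, 0-1111, 00-010, 00-111, 01001-, 01010-, 1-0000, 1-1011, 11-001, 11-111, 1100-0, 11000-, 111-11, 1110-1, 11111-}
Coverage chart:
  m2: 0-0010,00-010
  m15: 0-1111,00-111
  m18: -10010,0-0010,01001-
  m19: 01001- ←essential
  m20: 01010- ←essential
  m21: 01010- ←essential
  m25: -11001 ←essential
  m31: -11111,0-1111
  m32: 1-0000 ←essential
  m43: 1-1011 ←essential
  m48: 1-0000,1100-0,11000-
  m55: 11-111 ←essential
  m57: -11001,11-001,1110-1
  m59: 1-1011,111-11,1110-1
  m62: 11111- ←essential
  m63: -11111,11-111,111-11,11111-
Essential: -11001, 01001-, 01010-, 1-0000, 1-1011, 11-111, 11111-

7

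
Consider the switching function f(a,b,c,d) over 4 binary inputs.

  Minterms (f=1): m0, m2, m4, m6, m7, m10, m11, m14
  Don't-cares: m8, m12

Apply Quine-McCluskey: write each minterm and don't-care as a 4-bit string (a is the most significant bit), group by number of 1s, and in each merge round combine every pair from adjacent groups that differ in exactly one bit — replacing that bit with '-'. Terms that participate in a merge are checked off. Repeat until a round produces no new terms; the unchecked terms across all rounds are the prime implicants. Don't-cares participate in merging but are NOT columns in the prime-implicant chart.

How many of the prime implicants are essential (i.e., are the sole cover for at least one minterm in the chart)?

3

[col 0] 0000*, 0010*, 0100*, 0110*, 0111*, 1000*, 1010*, 1011*, 1100*, 1110*
[col 1] -000*, -010*, -100*, -110*, 0-00*, 0-10*, 00-0*, 01-0*, 011-, 1-00*, 1-10*, 10-0*, 101-, 11-0*
[col 2] --00*, --10*, -0-0*, -1-0*, 0--0*, 1--0*
[col 3] ---0
Prime implicants: ---0, 011-, 101-
PI chart (minterm → PIs covering it):
  0 | ---0  (sole → essential)
  2 | ---0  (sole → essential)
  4 | ---0  (sole → essential)
  6 | ---0,011-
  7 | 011-  (sole → essential)
  10 | ---0,101-
  11 | 101-  (sole → essential)
  14 | ---0  (sole → essential)
Essential prime implicants: ---0, 011-, 101-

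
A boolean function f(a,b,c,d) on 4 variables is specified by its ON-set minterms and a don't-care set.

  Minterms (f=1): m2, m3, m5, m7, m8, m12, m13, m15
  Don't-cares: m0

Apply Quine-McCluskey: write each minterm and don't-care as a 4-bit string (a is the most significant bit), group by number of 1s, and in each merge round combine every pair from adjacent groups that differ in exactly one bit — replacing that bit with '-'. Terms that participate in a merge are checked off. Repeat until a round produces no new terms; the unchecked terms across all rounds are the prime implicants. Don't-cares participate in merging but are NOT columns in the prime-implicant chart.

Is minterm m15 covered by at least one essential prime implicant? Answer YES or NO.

YES

[col 0] 0000*, 0010*, 0011*, 0101*, 0111*, 1000*, 1100*, 1101*, 1111*
[col 1] -000, -101*, -111*, 0-11, 00-0, 001-, 01-1*, 1-00, 11-1*, 110-
[col 2] -1-1
Prime implicants: -000, -1-1, 0-11, 00-0, 001-, 1-00, 110-
PI chart (minterm → PIs covering it):
  2 | 00-0,001-
  3 | 0-11,001-
  5 | -1-1  (sole → essential)
  7 | -1-1,0-11
  8 | -000,1-00
  12 | 1-00,110-
  13 | -1-1,110-
  15 | -1-1  (sole → essential)
Essential prime implicants: -1-1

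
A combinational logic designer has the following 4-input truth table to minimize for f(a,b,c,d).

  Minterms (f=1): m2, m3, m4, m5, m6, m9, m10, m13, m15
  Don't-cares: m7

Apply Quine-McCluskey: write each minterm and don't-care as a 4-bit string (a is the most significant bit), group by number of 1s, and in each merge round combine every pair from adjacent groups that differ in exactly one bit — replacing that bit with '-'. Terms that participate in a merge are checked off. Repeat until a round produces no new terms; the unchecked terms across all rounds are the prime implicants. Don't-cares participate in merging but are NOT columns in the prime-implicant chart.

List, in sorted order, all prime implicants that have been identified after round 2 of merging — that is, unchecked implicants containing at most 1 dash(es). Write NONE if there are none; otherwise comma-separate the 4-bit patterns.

[col 0] 0010*, 0011*, 0100*, 0101*, 0110*, 0111*, 1001*, 1010*, 1101*, 1111*
[col 1] -010, -101*, -111*, 0-10*, 0-11*, 001-*, 01-0*, 01-1*, 010-*, 011-*, 1-01, 11-1*
[col 2] -1-1, 0-1-, 01--
Prime implicants: -010, -1-1, 0-1-, 01--, 1-01

-010, 1-01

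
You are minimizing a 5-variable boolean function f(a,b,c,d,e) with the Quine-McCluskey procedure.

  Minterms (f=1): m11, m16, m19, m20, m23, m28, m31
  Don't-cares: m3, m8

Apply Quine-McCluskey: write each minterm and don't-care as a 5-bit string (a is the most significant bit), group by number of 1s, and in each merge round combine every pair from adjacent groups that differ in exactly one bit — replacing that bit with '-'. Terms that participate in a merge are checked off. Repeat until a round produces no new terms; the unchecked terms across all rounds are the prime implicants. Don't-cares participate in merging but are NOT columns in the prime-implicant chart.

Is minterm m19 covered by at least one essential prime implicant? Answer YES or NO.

NO

Round 0: 00011✓ 01000 01011✓ 10000✓ 10011✓ 10100✓ 10111✓ 11100✓ 11111✓
Round 1: -0011 0-011 1-100 1-111 10-00 10-11
PIs = {-0011, 0-011, 01000, 1-100, 1-111, 10-00, 10-11}
Coverage chart:
  m11: 0-011 ←essential
  m16: 10-00 ←essential
  m19: -0011,10-11
  m20: 1-100,10-00
  m23: 1-111,10-11
  m28: 1-100 ←essential
  m31: 1-111 ←essential
Essential: 0-011, 1-100, 1-111, 10-00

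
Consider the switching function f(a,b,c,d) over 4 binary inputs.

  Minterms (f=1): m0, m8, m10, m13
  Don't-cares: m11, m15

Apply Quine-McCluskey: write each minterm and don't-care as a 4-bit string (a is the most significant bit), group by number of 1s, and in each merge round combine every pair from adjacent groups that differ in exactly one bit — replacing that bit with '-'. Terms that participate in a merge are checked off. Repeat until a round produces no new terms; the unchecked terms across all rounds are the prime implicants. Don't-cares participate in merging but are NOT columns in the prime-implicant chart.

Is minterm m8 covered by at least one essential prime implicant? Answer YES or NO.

Round 0: 0000✓ 1000✓ 1010✓ 1011✓ 1101✓ 1111✓
Round 1: -000 1-11 10-0 101- 11-1
PIs = {-000, 1-11, 10-0, 101-, 11-1}
Coverage chart:
  m0: -000 ←essential
  m8: -000,10-0
  m10: 10-0,101-
  m13: 11-1 ←essential
Essential: -000, 11-1

YES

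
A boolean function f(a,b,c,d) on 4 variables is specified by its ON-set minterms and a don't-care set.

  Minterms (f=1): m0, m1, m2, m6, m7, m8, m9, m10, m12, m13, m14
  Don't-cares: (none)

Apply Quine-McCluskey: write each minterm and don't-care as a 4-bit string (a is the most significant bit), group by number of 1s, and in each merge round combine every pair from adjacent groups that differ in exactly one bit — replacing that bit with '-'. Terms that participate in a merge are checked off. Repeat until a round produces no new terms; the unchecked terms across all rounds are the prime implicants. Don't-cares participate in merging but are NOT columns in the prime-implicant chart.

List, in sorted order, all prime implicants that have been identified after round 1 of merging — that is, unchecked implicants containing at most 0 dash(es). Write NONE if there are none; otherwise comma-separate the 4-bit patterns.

size-2^0 implicants → 0000(✓)  0001(✓)  0010(✓)  0110(✓)  0111(✓)  1000(✓)  1001(✓)  1010(✓)  1100(✓)  1101(✓)  1110(✓)
size-2^1 implicants → -000(✓)  -001(✓)  -010(✓)  -110(✓)  0-10(✓)  00-0(✓)  000-(✓)  011-  1-00(✓)  1-01(✓)  1-10(✓)  10-0(✓)  100-(✓)  11-0(✓)  110-(✓)
size-2^2 implicants → --10  -0-0  -00-  1--0  1-0-
Unchecked terms (primes): --10, -0-0, -00-, 011-, 1--0, 1-0-

NONE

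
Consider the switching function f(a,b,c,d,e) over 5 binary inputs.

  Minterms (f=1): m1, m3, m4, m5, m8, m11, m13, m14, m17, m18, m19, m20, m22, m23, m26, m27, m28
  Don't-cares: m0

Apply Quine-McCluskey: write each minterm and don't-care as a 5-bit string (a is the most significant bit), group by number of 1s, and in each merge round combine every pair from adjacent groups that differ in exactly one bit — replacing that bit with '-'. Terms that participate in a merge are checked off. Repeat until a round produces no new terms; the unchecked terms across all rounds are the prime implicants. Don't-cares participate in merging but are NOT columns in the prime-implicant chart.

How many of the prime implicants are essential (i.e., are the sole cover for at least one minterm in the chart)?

size-2^0 implicants → 00000(✓)  00001(✓)  00011(✓)  00100(✓)  00101(✓)  01000(✓)  01011(✓)  01101(✓)  01110  10001(✓)  10010(✓)  10011(✓)  10100(✓)  10110(✓)  10111(✓)  11010(✓)  11011(✓)  11100(✓)
size-2^1 implicants → -0001(✓)  -0011(✓)  -0100  -1011(✓)  0-000  0-011(✓)  0-101  00-00(✓)  00-01(✓)  000-1(✓)  0000-(✓)  0010-(✓)  1-010(✓)  1-011(✓)  1-100  10-10(✓)  10-11(✓)  100-1(✓)  1001-(✓)  101-0  1011-(✓)  1101-(✓)
size-2^2 implicants → --011  -00-1  00-0-  1-01-  10-1-
Unchecked terms (primes): --011, -00-1, -0100, 0-000, 0-101, 00-0-, 01110, 1-01-, 1-100, 10-1-, 101-0
Minterm coverage:
  m1 ⊆ -00-1,00-0-
  m3 ⊆ --011,-00-1
  m4 ⊆ -0100,00-0-
  m5 ⊆ 0-101,00-0-
  m8 ⊆ 0-000 [E]
  m11 ⊆ --011 [E]
  m13 ⊆ 0-101 [E]
  m14 ⊆ 01110 [E]
  m17 ⊆ -00-1 [E]
  m18 ⊆ 1-01-,10-1-
  m19 ⊆ --011,-00-1,1-01-,10-1-
  m20 ⊆ -0100,1-100,101-0
  m22 ⊆ 10-1-,101-0
  m23 ⊆ 10-1- [E]
  m26 ⊆ 1-01- [E]
  m27 ⊆ --011,1-01-
  m28 ⊆ 1-100 [E]
E = {--011, -00-1, 0-000, 0-101, 01110, 1-01-, 1-100, 10-1-}

8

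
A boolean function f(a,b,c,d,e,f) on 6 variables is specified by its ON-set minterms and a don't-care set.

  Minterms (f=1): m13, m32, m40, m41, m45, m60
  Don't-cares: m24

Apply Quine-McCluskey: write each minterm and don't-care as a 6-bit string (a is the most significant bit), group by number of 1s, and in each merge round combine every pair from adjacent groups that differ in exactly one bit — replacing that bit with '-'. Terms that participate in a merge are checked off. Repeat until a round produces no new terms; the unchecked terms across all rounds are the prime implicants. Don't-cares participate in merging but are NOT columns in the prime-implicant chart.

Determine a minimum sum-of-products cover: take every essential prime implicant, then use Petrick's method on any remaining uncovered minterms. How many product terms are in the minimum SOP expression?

4

size-2^0 implicants → 001101(✓)  011000  100000(✓)  101000(✓)  101001(✓)  101101(✓)  111100
size-2^1 implicants → -01101  10-000  101-01  10100-
Unchecked terms (primes): -01101, 011000, 10-000, 101-01, 10100-, 111100
Minterm coverage:
  m13 ⊆ -01101 [E]
  m32 ⊆ 10-000 [E]
  m40 ⊆ 10-000,10100-
  m41 ⊆ 101-01,10100-
  m45 ⊆ -01101,101-01
  m60 ⊆ 111100 [E]
E = {-01101, 10-000, 111100}
Petrick residual → 101-01
Cover = b'cde'f + ab'd'e'f' + ab'ce'f + abcde'f'  |cover|=4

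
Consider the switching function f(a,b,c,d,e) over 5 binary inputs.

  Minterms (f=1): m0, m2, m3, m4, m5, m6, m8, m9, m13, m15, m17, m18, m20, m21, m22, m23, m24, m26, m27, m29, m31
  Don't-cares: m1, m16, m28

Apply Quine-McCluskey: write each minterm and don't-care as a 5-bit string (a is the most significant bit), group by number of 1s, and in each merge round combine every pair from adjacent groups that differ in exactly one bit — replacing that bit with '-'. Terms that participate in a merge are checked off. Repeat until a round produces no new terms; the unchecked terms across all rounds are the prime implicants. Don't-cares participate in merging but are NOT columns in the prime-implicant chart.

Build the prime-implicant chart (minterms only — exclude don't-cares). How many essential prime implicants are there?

4

[col 0] 00000*, 00001*, 00010*, 00011*, 00100*, 00101*, 00110*, 01000*, 01001*, 01101*, 01111*, 10000*, 10001*, 10010*, 10100*, 10101*, 10110*, 10111*, 11000*, 11010*, 11011*, 11100*, 11101*, 11111*
[col 1] -0000*, -0001*, -0010*, -0100*, -0101*, -0110*, -1000*, -1101*, -1111*, 0-000*, 0-001*, 0-101*, 00-00*, 00-01*, 00-10*, 000-0*, 000-1*, 0000-*, 0001-*, 001-0*, 0010-*, 01-01*, 0100-*, 011-1*, 1-000*, 1-010*, 1-100*, 1-101*, 1-111*, 10-00*, 10-01*, 10-10*, 100-0*, 1000-*, 101-0*, 101-1*, 1010-*, 1011-*, 11-00*, 11-11, 110-0*, 1101-, 111-1*, 1110-*
[col 2] --000, --101, -0-00*, -0-01*, -0-10*, -00-0*, -000-*, -01-0*, -010-*, -11-1, 0--01, 0-00-, 00--0*, 00-0-*, 000--, 1--00, 1-0-0, 1-1-1, 1-10-, 10--0*, 10-0-*, 101--
[col 3] -0--0, -0-0-
Prime implicants: --000, --101, -0--0, -0-0-, -11-1, 0--01, 0-00-, 000--, 1--00, 1-0-0, 1-1-1, 1-10-, 101--, 11-11, 1101-
PI chart (minterm → PIs covering it):
  0 | --000,-0--0,-0-0-,0-00-,000--
  2 | -0--0,000--
  3 | 000--  (sole → essential)
  4 | -0--0,-0-0-
  5 | --101,-0-0-,0--01
  6 | -0--0  (sole → essential)
  8 | --000,0-00-
  9 | 0--01,0-00-
  13 | --101,-11-1,0--01
  15 | -11-1  (sole → essential)
  17 | -0-0-  (sole → essential)
  18 | -0--0,1-0-0
  20 | -0--0,-0-0-,1--00,1-10-,101--
  21 | --101,-0-0-,1-1-1,1-10-,101--
  22 | -0--0,101--
  23 | 1-1-1,101--
  24 | --000,1--00,1-0-0
  26 | 1-0-0,1101-
  27 | 11-11,1101-
  29 | --101,-11-1,1-1-1,1-10-
  31 | -11-1,1-1-1,11-11
Essential prime implicants: -0--0, -0-0-, -11-1, 000--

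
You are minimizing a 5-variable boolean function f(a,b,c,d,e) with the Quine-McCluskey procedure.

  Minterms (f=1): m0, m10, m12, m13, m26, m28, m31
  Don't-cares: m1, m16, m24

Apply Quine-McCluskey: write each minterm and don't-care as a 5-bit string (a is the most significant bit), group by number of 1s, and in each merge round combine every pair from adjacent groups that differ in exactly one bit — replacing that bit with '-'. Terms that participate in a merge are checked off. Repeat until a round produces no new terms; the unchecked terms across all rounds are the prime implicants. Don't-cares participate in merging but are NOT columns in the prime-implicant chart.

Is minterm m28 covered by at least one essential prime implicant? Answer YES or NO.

[col 0] 00000*, 00001*, 01010*, 01100*, 01101*, 10000*, 11000*, 11010*, 11100*, 11111
[col 1] -0000, -1010, -1100, 0000-, 0110-, 1-000, 11-00, 110-0
Prime implicants: -0000, -1010, -1100, 0000-, 0110-, 1-000, 11-00, 110-0, 11111
PI chart (minterm → PIs covering it):
  0 | -0000,0000-
  10 | -1010  (sole → essential)
  12 | -1100,0110-
  13 | 0110-  (sole → essential)
  26 | -1010,110-0
  28 | -1100,11-00
  31 | 11111  (sole → essential)
Essential prime implicants: -1010, 0110-, 11111

NO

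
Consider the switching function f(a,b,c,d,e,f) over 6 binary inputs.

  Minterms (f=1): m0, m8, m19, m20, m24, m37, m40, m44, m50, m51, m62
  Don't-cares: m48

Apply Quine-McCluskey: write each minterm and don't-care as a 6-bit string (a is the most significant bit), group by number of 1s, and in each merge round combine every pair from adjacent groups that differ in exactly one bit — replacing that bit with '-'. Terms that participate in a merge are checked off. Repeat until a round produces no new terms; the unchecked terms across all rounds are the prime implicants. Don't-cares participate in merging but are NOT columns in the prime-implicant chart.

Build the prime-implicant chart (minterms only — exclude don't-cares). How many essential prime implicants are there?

7

[col 0] 000000*, 001000*, 010011*, 010100, 011000*, 100101, 101000*, 101100*, 110000*, 110010*, 110011*, 111110
[col 1] -01000, -10011, 0-1000, 00-000, 101-00, 1100-0, 11001-
Prime implicants: -01000, -10011, 0-1000, 00-000, 010100, 100101, 101-00, 1100-0, 11001-, 111110
PI chart (minterm → PIs covering it):
  0 | 00-000  (sole → essential)
  8 | -01000,0-1000,00-000
  19 | -10011  (sole → essential)
  20 | 010100  (sole → essential)
  24 | 0-1000  (sole → essential)
  37 | 100101  (sole → essential)
  40 | -01000,101-00
  44 | 101-00  (sole → essential)
  50 | 1100-0,11001-
  51 | -10011,11001-
  62 | 111110  (sole → essential)
Essential prime implicants: -10011, 0-1000, 00-000, 010100, 100101, 101-00, 111110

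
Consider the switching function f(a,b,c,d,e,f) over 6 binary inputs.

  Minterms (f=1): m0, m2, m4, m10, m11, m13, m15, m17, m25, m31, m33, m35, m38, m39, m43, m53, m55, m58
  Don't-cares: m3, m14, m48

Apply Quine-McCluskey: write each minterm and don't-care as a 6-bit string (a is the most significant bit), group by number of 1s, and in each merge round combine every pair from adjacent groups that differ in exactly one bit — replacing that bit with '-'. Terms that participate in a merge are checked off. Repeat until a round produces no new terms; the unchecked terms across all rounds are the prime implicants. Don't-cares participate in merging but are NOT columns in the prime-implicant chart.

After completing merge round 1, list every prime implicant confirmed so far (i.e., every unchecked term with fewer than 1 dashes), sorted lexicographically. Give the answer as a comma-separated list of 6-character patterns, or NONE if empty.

[col 0] 000000*, 000010*, 000011*, 000100*, 001010*, 001011*, 001101*, 001110*, 001111*, 010001*, 011001*, 011111*, 100001*, 100011*, 100110*, 100111*, 101011*, 110000, 110101*, 110111*, 111010
[col 1] -00011*, -01011*, 0-1111, 00-010*, 00-011*, 000-00, 0000-0, 00001-*, 001-10*, 001-11*, 00101-*, 0011-1, 00111-*, 01-001, 1-0111, 10-011*, 100-11, 1000-1, 10011-, 1101-1
[col 2] -0-011, 00-01-, 001-1-
Prime implicants: -0-011, 0-1111, 00-01-, 000-00, 0000-0, 001-1-, 0011-1, 01-001, 1-0111, 100-11, 1000-1, 10011-, 110000, 1101-1, 111010

110000, 111010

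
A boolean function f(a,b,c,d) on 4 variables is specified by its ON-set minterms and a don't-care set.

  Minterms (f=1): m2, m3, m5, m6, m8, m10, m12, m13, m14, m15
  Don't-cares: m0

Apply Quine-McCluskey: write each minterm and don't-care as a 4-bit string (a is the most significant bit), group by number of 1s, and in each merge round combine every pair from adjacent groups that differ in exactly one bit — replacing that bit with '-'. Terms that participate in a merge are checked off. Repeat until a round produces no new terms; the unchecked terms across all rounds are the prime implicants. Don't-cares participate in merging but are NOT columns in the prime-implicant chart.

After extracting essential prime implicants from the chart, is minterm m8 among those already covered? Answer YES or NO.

NO

[col 0] 0000*, 0010*, 0011*, 0101*, 0110*, 1000*, 1010*, 1100*, 1101*, 1110*, 1111*
[col 1] -000*, -010*, -101, -110*, 0-10*, 00-0*, 001-, 1-00*, 1-10*, 10-0*, 11-0*, 11-1*, 110-*, 111-*
[col 2] --10, -0-0, 1--0, 11--
Prime implicants: --10, -0-0, -101, 001-, 1--0, 11--
PI chart (minterm → PIs covering it):
  2 | --10,-0-0,001-
  3 | 001-  (sole → essential)
  5 | -101  (sole → essential)
  6 | --10  (sole → essential)
  8 | -0-0,1--0
  10 | --10,-0-0,1--0
  12 | 1--0,11--
  13 | -101,11--
  14 | --10,1--0,11--
  15 | 11--  (sole → essential)
Essential prime implicants: --10, -101, 001-, 11--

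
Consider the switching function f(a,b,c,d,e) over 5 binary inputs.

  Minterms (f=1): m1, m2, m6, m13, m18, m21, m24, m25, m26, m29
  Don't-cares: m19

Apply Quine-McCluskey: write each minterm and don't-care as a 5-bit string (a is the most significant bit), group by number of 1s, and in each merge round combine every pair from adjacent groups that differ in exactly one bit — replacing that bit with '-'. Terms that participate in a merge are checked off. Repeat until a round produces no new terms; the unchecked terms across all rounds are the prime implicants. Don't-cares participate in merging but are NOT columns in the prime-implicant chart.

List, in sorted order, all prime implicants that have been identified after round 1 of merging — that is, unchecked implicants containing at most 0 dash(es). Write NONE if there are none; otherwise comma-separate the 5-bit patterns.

00001

[col 0] 00001, 00010*, 00110*, 01101*, 10010*, 10011*, 10101*, 11000*, 11001*, 11010*, 11101*
[col 1] -0010, -1101, 00-10, 1-010, 1-101, 1001-, 11-01, 110-0, 1100-
Prime implicants: -0010, -1101, 00-10, 00001, 1-010, 1-101, 1001-, 11-01, 110-0, 1100-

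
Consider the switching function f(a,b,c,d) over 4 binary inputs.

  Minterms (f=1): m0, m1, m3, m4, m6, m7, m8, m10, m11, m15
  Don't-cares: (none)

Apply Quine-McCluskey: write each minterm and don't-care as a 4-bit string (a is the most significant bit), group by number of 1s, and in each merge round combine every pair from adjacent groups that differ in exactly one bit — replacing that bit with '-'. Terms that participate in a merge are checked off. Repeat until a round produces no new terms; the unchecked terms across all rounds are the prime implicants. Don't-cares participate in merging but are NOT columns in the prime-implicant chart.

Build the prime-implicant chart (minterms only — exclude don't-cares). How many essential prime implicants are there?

size-2^0 implicants → 0000(✓)  0001(✓)  0011(✓)  0100(✓)  0110(✓)  0111(✓)  1000(✓)  1010(✓)  1011(✓)  1111(✓)
size-2^1 implicants → -000  -011(✓)  -111(✓)  0-00  0-11(✓)  00-1  000-  01-0  011-  1-11(✓)  10-0  101-
size-2^2 implicants → --11
Unchecked terms (primes): --11, -000, 0-00, 00-1, 000-, 01-0, 011-, 10-0, 101-
Minterm coverage:
  m0 ⊆ -000,0-00,000-
  m1 ⊆ 00-1,000-
  m3 ⊆ --11,00-1
  m4 ⊆ 0-00,01-0
  m6 ⊆ 01-0,011-
  m7 ⊆ --11,011-
  m8 ⊆ -000,10-0
  m10 ⊆ 10-0,101-
  m11 ⊆ --11,101-
  m15 ⊆ --11 [E]
E = {--11}

1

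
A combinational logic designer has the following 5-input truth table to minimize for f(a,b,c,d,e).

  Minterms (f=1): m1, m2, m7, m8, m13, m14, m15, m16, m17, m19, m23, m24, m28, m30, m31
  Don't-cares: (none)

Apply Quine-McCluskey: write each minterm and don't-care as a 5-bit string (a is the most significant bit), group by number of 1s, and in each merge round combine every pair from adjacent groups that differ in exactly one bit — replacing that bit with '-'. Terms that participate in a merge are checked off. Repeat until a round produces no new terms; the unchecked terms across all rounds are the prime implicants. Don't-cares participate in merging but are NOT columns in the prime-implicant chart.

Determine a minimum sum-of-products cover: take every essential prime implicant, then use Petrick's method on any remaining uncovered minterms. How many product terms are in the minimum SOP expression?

9

Round 0: 00001✓ 00010 00111✓ 01000✓ 01101✓ 01110✓ 01111✓ 10000✓ 10001✓ 10011✓ 10111✓ 11000✓ 11100✓ 11110✓ 11111✓
Round 1: -0001 -0111✓ -1000 -1110✓ -1111✓ 0-111✓ 011-1 0111-✓ 1-000 1-111✓ 10-11 100-1 1000- 11-00 111-0 1111-✓
Round 2: --111 -111-
PIs = {--111, -0001, -1000, -111-, 00010, 011-1, 1-000, 10-11, 100-1, 1000-, 11-00, 111-0}
Coverage chart:
  m1: -0001 ←essential
  m2: 00010 ←essential
  m7: --111 ←essential
  m8: -1000 ←essential
  m13: 011-1 ←essential
  m14: -111- ←essential
  m15: --111,-111-,011-1
  m16: 1-000,1000-
  m17: -0001,100-1,1000-
  m19: 10-11,100-1
  m23: --111,10-11
  m24: -1000,1-000,11-00
  m28: 11-00,111-0
  m30: -111-,111-0
  m31: --111,-111-
Essential: --111, -0001, -1000, -111-, 00010, 011-1
Petrick residual → 1-000, 10-11, 11-00
Min cover (9 terms): cde + b'c'd'e + bc'd'e' + bcd + a'b'c'de' + a'bce + ac'd'e' + ab'de + abd'e'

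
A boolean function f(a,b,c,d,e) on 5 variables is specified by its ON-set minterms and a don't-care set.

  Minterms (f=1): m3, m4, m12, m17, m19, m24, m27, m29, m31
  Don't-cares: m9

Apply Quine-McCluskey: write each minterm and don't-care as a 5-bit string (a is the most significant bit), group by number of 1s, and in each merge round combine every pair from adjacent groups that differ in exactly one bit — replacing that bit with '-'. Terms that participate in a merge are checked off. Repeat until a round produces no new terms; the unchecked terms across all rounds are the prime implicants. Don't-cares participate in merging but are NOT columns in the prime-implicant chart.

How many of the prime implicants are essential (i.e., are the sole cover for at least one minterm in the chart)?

5

Round 0: 00011✓ 00100✓ 01001 01100✓ 10001✓ 10011✓ 11000 11011✓ 11101✓ 11111✓
Round 1: -0011 0-100 1-011 100-1 11-11 111-1
PIs = {-0011, 0-100, 01001, 1-011, 100-1, 11-11, 11000, 111-1}
Coverage chart:
  m3: -0011 ←essential
  m4: 0-100 ←essential
  m12: 0-100 ←essential
  m17: 100-1 ←essential
  m19: -0011,1-011,100-1
  m24: 11000 ←essential
  m27: 1-011,11-11
  m29: 111-1 ←essential
  m31: 11-11,111-1
Essential: -0011, 0-100, 100-1, 11000, 111-1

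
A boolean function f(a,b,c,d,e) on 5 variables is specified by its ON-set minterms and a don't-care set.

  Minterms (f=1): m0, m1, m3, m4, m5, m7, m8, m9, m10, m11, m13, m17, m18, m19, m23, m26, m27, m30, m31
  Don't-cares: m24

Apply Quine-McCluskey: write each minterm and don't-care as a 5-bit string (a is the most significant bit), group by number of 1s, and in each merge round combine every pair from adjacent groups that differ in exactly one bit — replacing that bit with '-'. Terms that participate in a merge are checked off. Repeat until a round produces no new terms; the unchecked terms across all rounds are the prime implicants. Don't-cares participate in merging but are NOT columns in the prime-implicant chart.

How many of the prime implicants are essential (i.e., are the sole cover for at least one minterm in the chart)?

5

size-2^0 implicants → 00000(✓)  00001(✓)  00011(✓)  00100(✓)  00101(✓)  00111(✓)  01000(✓)  01001(✓)  01010(✓)  01011(✓)  01101(✓)  10001(✓)  10010(✓)  10011(✓)  10111(✓)  11000(✓)  11010(✓)  11011(✓)  11110(✓)  11111(✓)
size-2^1 implicants → -0001(✓)  -0011(✓)  -0111(✓)  -1000(✓)  -1010(✓)  -1011(✓)  0-000(✓)  0-001(✓)  0-011(✓)  0-101(✓)  00-00(✓)  00-01(✓)  00-11(✓)  000-1(✓)  0000-(✓)  001-1(✓)  0010-(✓)  01-01(✓)  010-0(✓)  010-1(✓)  0100-(✓)  0101-(✓)  1-010(✓)  1-011(✓)  1-111(✓)  10-11(✓)  100-1(✓)  1001-(✓)  11-10(✓)  11-11(✓)  110-0(✓)  1101-(✓)  1111-(✓)
size-2^2 implicants → --011  -0-11  -00-1  -10-0  -101-  0--01  0-0-1  0-00-  00--1  00-0-  010--  1--11  1-01-  11-1-
Unchecked terms (primes): --011, -0-11, -00-1, -10-0, -101-, 0--01, 0-0-1, 0-00-, 00--1, 00-0-, 010--, 1--11, 1-01-, 11-1-
Minterm coverage:
  m0 ⊆ 0-00-,00-0-
  m1 ⊆ -00-1,0--01,0-0-1,0-00-,00--1,00-0-
  m3 ⊆ --011,-0-11,-00-1,0-0-1,00--1
  m4 ⊆ 00-0- [E]
  m5 ⊆ 0--01,00--1,00-0-
  m7 ⊆ -0-11,00--1
  m8 ⊆ -10-0,0-00-,010--
  m9 ⊆ 0--01,0-0-1,0-00-,010--
  m10 ⊆ -10-0,-101-,010--
  m11 ⊆ --011,-101-,0-0-1,010--
  m13 ⊆ 0--01 [E]
  m17 ⊆ -00-1 [E]
  m18 ⊆ 1-01- [E]
  m19 ⊆ --011,-0-11,-00-1,1--11,1-01-
  m23 ⊆ -0-11,1--11
  m26 ⊆ -10-0,-101-,1-01-,11-1-
  m27 ⊆ --011,-101-,1--11,1-01-,11-1-
  m30 ⊆ 11-1- [E]
  m31 ⊆ 1--11,11-1-
E = {-00-1, 0--01, 00-0-, 1-01-, 11-1-}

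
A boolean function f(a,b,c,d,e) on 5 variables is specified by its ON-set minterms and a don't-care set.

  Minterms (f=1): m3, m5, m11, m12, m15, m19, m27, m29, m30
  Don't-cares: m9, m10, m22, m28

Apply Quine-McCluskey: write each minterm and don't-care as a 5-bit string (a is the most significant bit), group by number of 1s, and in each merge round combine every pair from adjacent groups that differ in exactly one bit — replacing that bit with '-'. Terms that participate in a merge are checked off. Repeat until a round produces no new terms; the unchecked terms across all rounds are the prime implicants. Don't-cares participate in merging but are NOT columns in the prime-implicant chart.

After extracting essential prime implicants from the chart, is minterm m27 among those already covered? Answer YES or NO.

Round 0: 00011✓ 00101 01001✓ 01010✓ 01011✓ 01100✓ 01111✓ 10011✓ 10110✓ 11011✓ 11100✓ 11101✓ 11110✓
Round 1: -0011✓ -1011✓ -1100 0-011✓ 01-11 010-1 0101- 1-011✓ 1-110 111-0 1110-
Round 2: --011
PIs = {--011, -1100, 00101, 01-11, 010-1, 0101-, 1-110, 111-0, 1110-}
Coverage chart:
  m3: --011 ←essential
  m5: 00101 ←essential
  m11: --011,01-11,010-1,0101-
  m12: -1100 ←essential
  m15: 01-11 ←essential
  m19: --011 ←essential
  m27: --011 ←essential
  m29: 1110- ←essential
  m30: 1-110,111-0
Essential: --011, -1100, 00101, 01-11, 1110-

YES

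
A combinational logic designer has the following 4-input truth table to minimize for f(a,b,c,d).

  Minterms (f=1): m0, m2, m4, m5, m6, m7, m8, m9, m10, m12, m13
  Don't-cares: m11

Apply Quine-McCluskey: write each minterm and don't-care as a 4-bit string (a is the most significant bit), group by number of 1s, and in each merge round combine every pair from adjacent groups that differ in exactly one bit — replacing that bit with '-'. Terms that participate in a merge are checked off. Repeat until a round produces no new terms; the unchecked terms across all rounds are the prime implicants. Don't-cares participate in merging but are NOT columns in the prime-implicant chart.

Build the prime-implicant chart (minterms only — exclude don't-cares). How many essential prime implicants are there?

[col 0] 0000*, 0010*, 0100*, 0101*, 0110*, 0111*, 1000*, 1001*, 1010*, 1011*, 1100*, 1101*
[col 1] -000*, -010*, -100*, -101*, 0-00*, 0-10*, 00-0*, 01-0*, 01-1*, 010-*, 011-*, 1-00*, 1-01*, 10-0*, 10-1*, 100-*, 101-*, 110-*
[col 2] --00, -0-0, -10-, 0--0, 01--, 1-0-, 10--
Prime implicants: --00, -0-0, -10-, 0--0, 01--, 1-0-, 10--
PI chart (minterm → PIs covering it):
  0 | --00,-0-0,0--0
  2 | -0-0,0--0
  4 | --00,-10-,0--0,01--
  5 | -10-,01--
  6 | 0--0,01--
  7 | 01--  (sole → essential)
  8 | --00,-0-0,1-0-,10--
  9 | 1-0-,10--
  10 | -0-0,10--
  12 | --00,-10-,1-0-
  13 | -10-,1-0-
Essential prime implicants: 01--

1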